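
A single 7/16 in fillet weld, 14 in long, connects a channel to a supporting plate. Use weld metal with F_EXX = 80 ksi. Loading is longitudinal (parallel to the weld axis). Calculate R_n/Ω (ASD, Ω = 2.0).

Effective throat t_e = 0.707 × 0.4375 = 0.3093 in.
Total length L = 14 in; A_we = 0.3093 × 14 = 4.33 in².
F_nw = 0.6 F_EXX = 0.6 × 80 = 48 ksi.
R_n = 48 × 4.33 = 207.9 kip; R_n/Ω = 207.9/2.0 = 103.9 kip.

R_n/Ω ≈ 104 kip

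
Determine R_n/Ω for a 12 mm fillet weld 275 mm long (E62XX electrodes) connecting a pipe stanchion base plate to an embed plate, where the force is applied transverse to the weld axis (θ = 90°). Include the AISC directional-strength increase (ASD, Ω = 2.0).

R_n/Ω ≈ 651 kN

E62XX → F_EXX = 620 MPa.
t_e = 0.707 × 12 = 8.484 mm; A_we = 8.484 × 275 = 2333 mm².
Directional factor: 1.0 + 0.5 sin^1.5(90°) = 1.5.
F_nw = 0.6 × 620 × 1.5 = 558 MPa.
R_n/Ω = (558 × 2333) / 2.0 × 10⁻³ = 650.9 kN.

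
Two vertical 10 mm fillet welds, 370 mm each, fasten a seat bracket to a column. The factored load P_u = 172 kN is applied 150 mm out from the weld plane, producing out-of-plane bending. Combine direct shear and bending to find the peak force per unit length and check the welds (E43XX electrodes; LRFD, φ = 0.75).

f_max ≈ 611 N/mm; adequate

E43XX → F_EXX = 430 MPa.
L_w = 2 × 370 = 740 mm; section modulus (unit throat) S = 2 × L²/6 = 45630 mm².
Direct shear f_v = P/L_w = 172×10³/740 = 232.4 N/mm.
Moment M = P × e = 172×10³ × 150 = 25800000 N·mm; bending f_b = M/S = 565.4 N/mm.
f_max = √(f_v² + f_b²) = √(232.4² + 565.4²) = 611.3 N/mm.
φr_n = 0.75 × 0.6 × 430 × (0.707 × 10) = 1368 N/mm → adequate.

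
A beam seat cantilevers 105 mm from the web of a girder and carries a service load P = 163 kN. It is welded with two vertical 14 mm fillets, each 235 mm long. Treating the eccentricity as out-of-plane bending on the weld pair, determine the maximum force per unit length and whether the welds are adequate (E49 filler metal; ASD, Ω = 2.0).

E49XX → F_EXX = 490 MPa.
L_w = 2 × 235 = 470 mm; section modulus (unit throat) S = 2 × L²/6 = 18410 mm².
Direct shear f_v = P/L_w = 163×10³/470 = 346.8 N/mm.
Moment M = P × e = 163×10³ × 105 = 17115000 N·mm; bending f_b = M/S = 929.7 N/mm.
f_max = √(f_v² + f_b²) = √(346.8² + 929.7²) = 992.3 N/mm.
r_n/Ω = (1/2.0) × 0.6 × 490 × (0.707 × 14) = 1455 N/mm → adequate.

f_max ≈ 992 N/mm; adequate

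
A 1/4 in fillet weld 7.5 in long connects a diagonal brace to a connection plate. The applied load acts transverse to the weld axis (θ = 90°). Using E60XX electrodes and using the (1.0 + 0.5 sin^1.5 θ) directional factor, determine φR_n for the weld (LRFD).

φR_n ≈ 53.7 kip

E60XX → F_EXX = 60 ksi.
t_e = 0.707 × 0.25 = 0.1767 in; A_we = 0.1767 × 7.5 = 1.326 in².
Directional factor: 1.0 + 0.5 sin^1.5(90°) = 1.5.
F_nw = 0.6 × 60 × 1.5 = 54 ksi.
φR_n = 0.75 × 54 × 1.326 = 53.69 kip.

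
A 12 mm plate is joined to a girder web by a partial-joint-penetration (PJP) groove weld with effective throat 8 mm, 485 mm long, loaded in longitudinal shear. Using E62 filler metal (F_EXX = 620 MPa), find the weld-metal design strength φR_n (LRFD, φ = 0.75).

Effective throat (given) t_e = 8 mm.
A_we = 8 × 485 = 3880 mm².
F_nw = 0.6 F_EXX = 372 MPa.
φR_n = 0.75 × 372 × 3880 × 10⁻³ = 1083 kN.

φR_n ≈ 1080 kN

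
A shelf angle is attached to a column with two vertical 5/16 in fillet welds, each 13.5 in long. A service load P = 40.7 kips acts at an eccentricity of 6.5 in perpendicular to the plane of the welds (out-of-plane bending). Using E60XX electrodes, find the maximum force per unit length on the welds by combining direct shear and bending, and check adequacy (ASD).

f_max ≈ 4.61 kip/in; NOT adequate

E60XX → F_EXX = 60 ksi.
L_w = 2 × 13.5 = 27 in; section modulus (unit throat) S = 2 × L²/6 = 60.75 in².
Direct shear f_v = P/L_w = 40.7/27 = 1.507 kip/in.
Moment M = P × e = 40.7 × 6.5 = 264.55 kip·in; bending f_b = M/S = 4.355 kip/in.
f_max = √(f_v² + f_b²) = √(1.507² + 4.355²) = 4.608 kip/in.
r_n/Ω = (1/2.0) × 0.6 × 60 × (0.707 × 0.3125) = 3.977 kip/in → NOT adequate.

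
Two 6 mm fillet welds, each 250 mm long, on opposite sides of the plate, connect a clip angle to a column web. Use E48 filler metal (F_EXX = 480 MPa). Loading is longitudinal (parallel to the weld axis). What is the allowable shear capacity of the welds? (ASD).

Effective throat t_e = 0.707 × 6 = 4.242 mm.
Total length L = 500 mm; A_we = 4.242 × 500 = 2121 mm².
F_nw = 0.6 F_EXX = 0.6 × 480 = 288 MPa.
R_n = 288 × 2121 × 10⁻³ = 610.8 kN; R_n/Ω = 610.8/2.0 = 305.4 kN.

R_n/Ω ≈ 305 kN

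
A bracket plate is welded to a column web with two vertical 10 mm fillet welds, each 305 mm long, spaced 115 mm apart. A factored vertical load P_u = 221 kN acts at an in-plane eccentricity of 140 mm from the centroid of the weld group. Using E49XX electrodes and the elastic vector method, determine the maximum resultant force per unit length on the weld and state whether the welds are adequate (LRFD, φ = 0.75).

f_max ≈ 939 N/mm; adequate

E49XX → F_EXX = 490 MPa.
Total weld length L_w = 610 mm. Treat welds as unit-width lines.
Polar moment about centroid: J = 2[d³/12 + d(b/2)²] = 2[305³/12 + 305×57.5²] = 6746000 mm³.
Direct shear f_v = P/L_w = 221×10³ / 610 = 362.3 N/mm (vertical).
Torsion M = P·e = 221×10³ × 140 = 30940000 N·mm.
Critical point at (x, y) = (57.5, 152.5) from centroid. f_tx = M·y/J = 699.5 N/mm; f_ty = M·x/J = 263.7 N/mm.
Resultant f_max = √[f_tx² + (f_v + f_ty)²] = √[699.5² + (362.3 + 263.7)²] = 938.7 N/mm.
Capacity per unit length: φr_n = 0.75 × 0.6 × 490 × (0.707 × 10) = 1559 N/mm.
938.7 ≤ 1559 → adequate.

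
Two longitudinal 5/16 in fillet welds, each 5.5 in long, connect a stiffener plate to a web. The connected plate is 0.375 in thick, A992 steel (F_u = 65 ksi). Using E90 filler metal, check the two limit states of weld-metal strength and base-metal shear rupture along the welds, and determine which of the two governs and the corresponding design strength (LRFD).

E90XX → F_EXX = 90 ksi.
t_e = 0.707 × 0.3125 = 0.2209 in; L = 11 in.
Weld metal: φR_n = 0.75 × 0.6 × 90 × 0.2209 × 11 = 98.43 kips.
Base metal (shear rupture): φR_n = 0.75 × 0.6 × 65 × 0.375 × 11 = 120.7 kips.
Governing: weld metal.

φR_n ≈ 98.4 kips (weld metal governs)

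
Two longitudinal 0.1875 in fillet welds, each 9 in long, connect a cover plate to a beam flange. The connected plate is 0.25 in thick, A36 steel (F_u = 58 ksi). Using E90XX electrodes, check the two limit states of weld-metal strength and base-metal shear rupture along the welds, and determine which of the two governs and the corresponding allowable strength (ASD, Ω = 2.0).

R_n/Ω ≈ 64.4 kips (weld metal governs)

E90XX → F_EXX = 90 ksi.
t_e = 0.707 × 0.1875 = 0.1326 in; L = 18 in.
Weld metal: R_n/Ω = (1/2.0) × 0.6 × 90 × 0.1326 × 18 = 64.43 kips.
Base metal (shear rupture): R_n/Ω = (1/2.0) × 0.6 × 58 × 0.25 × 18 = 78.3 kips.
Governing: weld metal.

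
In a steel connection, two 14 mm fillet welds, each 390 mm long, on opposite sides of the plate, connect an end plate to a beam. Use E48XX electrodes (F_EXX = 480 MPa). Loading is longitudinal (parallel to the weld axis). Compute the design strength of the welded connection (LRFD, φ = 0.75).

Effective throat t_e = 0.707 × 14 = 9.898 mm.
Total length L = 780 mm; A_we = 9.898 × 780 = 7720 mm².
F_nw = 0.6 F_EXX = 0.6 × 480 = 288 MPa.
φR_n = 0.75 × 288 × 7720 × 10⁻³ = 1668 kN.

φR_n ≈ 1670 kN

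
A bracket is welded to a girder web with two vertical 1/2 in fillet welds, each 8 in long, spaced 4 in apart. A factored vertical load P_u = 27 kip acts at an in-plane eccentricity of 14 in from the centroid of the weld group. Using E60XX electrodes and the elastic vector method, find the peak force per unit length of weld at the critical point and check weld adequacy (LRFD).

f_max ≈ 12.2 kip/in; NOT adequate

E60XX → F_EXX = 60 ksi.
Total weld length L_w = 16 in. Treat welds as unit-width lines.
Polar moment about centroid: J = 2[d³/12 + d(b/2)²] = 2[8³/12 + 8×2²] = 149.3 in³.
Direct shear f_v = P/L_w = 27 / 16 = 1.688 kip/in (vertical).
Torsion M = P·e = 27 × 14 = 378 kip·in.
Critical point at (x, y) = (2, 4) from centroid. f_tx = M·y/J = 10.13 kip/in; f_ty = M·x/J = 5.063 kip/in.
Resultant f_max = √[f_tx² + (f_v + f_ty)²] = √[10.13² + (1.688 + 5.063)²] = 12.17 kip/in.
Capacity per unit length: φr_n = 0.75 × 0.6 × 60 × (0.707 × 0.5) = 9.544 kip/in.
12.17 > 9.544 → NOT adequate.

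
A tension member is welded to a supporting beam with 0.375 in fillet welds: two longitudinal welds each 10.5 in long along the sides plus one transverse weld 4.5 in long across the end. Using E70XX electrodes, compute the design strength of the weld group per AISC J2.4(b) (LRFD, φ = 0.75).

φR_n ≈ 213 kip

E70XX → F_EXX = 70 ksi.
t_e = 0.707 × 0.375 = 0.2651 in.
R_nwl = 0.6 × 70 × 0.2651 × 21 = 233.8 kip (longitudinal, 2 welds).
R_nwt = 0.6 × 70 × 0.2651 × 4.5 = 50.11 kip (transverse, base value).
(i) R_nwl + R_nwt = 283.9 kip; (ii) 0.85 R_nwl + 1.5 R_nwt = 273.9 kip.
R_n = max = 283.9 kip [governs: (i)]; φR_n = 213 kip.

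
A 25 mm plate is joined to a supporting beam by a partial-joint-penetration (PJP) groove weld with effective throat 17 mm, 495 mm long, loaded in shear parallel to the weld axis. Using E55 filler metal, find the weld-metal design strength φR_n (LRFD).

φR_n ≈ 2080 kN

E55XX → F_EXX = 550 MPa.
Effective throat (given) t_e = 17 mm.
A_we = 17 × 495 = 8415 mm².
F_nw = 0.6 F_EXX = 330 MPa.
φR_n = 0.75 × 330 × 8415 × 10⁻³ = 2083 kN.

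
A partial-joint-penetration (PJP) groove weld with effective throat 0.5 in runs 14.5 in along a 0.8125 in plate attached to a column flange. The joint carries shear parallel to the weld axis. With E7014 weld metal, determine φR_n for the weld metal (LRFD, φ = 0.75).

E70XX → F_EXX = 70 ksi.
Effective throat (given) t_e = 0.5 in.
A_we = 0.5 × 14.5 = 7.25 in².
F_nw = 0.6 F_EXX = 42 ksi.
φR_n = 0.75 × 42 × 7.25 = 228.4 kip.

φR_n ≈ 228 kip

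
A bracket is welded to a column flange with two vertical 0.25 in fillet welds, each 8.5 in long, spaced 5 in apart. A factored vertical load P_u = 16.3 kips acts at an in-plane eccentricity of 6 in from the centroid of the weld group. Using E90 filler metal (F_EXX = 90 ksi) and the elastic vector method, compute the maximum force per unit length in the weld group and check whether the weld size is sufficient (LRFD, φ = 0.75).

Total weld length L_w = 17 in. Treat welds as unit-width lines.
Polar moment about centroid: J = 2[d³/12 + d(b/2)²] = 2[8.5³/12 + 8.5×2.5²] = 208.6 in³.
Direct shear f_v = P/L_w = 16.3 / 17 = 0.9588 kip/in (vertical).
Torsion M = P·e = 16.3 × 6 = 97.8 kip·in.
Critical point at (x, y) = (2.5, 4.25) from centroid. f_tx = M·y/J = 1.993 kip/in; f_ty = M·x/J = 1.172 kip/in.
Resultant f_max = √[f_tx² + (f_v + f_ty)²] = √[1.993² + (0.9588 + 1.172)²] = 2.917 kip/in.
Capacity per unit length: φr_n = 0.75 × 0.6 × 90 × (0.707 × 0.25) = 7.158 kip/in.
2.917 ≤ 7.158 → adequate.

f_max ≈ 2.92 kip/in; adequate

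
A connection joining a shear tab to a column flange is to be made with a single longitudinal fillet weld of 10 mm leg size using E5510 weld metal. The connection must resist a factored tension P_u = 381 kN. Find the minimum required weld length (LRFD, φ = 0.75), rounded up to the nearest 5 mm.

E55XX → F_EXX = 550 MPa.
Throat t_e = 0.707 × 10 = 7.07 mm.
φr_n = 0.75 × 0.6 × 550 × 7.07 × 10⁻³ = 1.75 kN/mm.
L_req = P_u / φr_n = 381 / 1.75 = 217.7 mm total.
Round up → use L = 220 mm.

L = 220 mm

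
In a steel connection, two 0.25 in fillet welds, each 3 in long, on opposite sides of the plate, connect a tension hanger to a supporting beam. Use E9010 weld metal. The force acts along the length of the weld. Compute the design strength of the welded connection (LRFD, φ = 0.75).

φR_n ≈ 43 kip

E90XX → F_EXX = 90 ksi.
Effective throat t_e = 0.707 × 0.25 = 0.1767 in.
Total length L = 6 in; A_we = 0.1767 × 6 = 1.06 in².
F_nw = 0.6 F_EXX = 0.6 × 90 = 54 ksi.
φR_n = 0.75 × 54 × 1.06 = 42.95 kip.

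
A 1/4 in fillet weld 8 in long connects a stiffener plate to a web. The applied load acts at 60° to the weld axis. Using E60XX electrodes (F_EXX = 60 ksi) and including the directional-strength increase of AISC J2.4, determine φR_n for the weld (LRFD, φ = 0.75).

t_e = 0.707 × 0.25 = 0.1767 in; A_we = 0.1767 × 8 = 1.414 in².
Directional factor: 1.0 + 0.5 sin^1.5(60°) = 1.403.
F_nw = 0.6 × 60 × 1.403 = 50.51 ksi.
φR_n = 0.75 × 50.51 × 1.414 = 53.56 kips.

φR_n ≈ 53.6 kips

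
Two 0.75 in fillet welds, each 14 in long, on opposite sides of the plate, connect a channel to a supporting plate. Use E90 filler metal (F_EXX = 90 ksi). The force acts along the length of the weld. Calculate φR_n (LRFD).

φR_n ≈ 601 kip

Effective throat t_e = 0.707 × 0.75 = 0.5302 in.
Total length L = 28 in; A_we = 0.5302 × 28 = 14.85 in².
F_nw = 0.6 F_EXX = 0.6 × 90 = 54 ksi.
φR_n = 0.75 × 54 × 14.85 = 601.3 kip.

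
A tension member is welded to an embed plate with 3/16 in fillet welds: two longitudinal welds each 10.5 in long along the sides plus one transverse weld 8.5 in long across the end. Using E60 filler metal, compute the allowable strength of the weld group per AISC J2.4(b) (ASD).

E60XX → F_EXX = 60 ksi.
t_e = 0.707 × 0.1875 = 0.1326 in.
R_nwl = 0.6 × 60 × 0.1326 × 21 = 100.2 kips (longitudinal, 2 welds).
R_nwt = 0.6 × 60 × 0.1326 × 8.5 = 40.56 kips (transverse, base value).
(i) R_nwl + R_nwt = 140.8 kips; (ii) 0.85 R_nwl + 1.5 R_nwt = 146 kips.
R_n = max = 146 kips [governs: (ii)]; R_n/Ω = 73.02 kips.

R_n/Ω ≈ 73 kips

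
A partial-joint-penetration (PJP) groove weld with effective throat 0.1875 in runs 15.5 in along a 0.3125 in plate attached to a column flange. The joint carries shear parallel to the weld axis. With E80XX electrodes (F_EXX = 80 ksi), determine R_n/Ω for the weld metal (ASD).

R_n/Ω ≈ 69.8 kips

Effective throat (given) t_e = 0.1875 in.
A_we = 0.1875 × 15.5 = 2.906 in².
F_nw = 0.6 F_EXX = 48 ksi.
R_n/Ω = (48 × 2.906) / 2.0 = 69.75 kips.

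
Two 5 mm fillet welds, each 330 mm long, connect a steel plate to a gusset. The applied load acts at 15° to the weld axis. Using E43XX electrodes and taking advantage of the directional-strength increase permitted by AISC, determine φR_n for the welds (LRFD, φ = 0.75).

φR_n ≈ 481 kN

E43XX → F_EXX = 430 MPa.
t_e = 0.707 × 5 = 3.535 mm; A_we = 3.535 × 660 = 2333 mm².
Directional factor: 1.0 + 0.5 sin^1.5(15°) = 1.066.
F_nw = 0.6 × 430 × 1.066 = 275 MPa.
φR_n = 0.75 × 275 × 2333 × 10⁻³ = 481.2 kN.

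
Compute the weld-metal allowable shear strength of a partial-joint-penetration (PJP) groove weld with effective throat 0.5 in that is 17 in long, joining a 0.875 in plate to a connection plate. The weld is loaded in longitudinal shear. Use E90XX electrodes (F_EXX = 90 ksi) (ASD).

Effective throat (given) t_e = 0.5 in.
A_we = 0.5 × 17 = 8.5 in².
F_nw = 0.6 F_EXX = 54 ksi.
R_n/Ω = (54 × 8.5) / 2.0 = 229.5 kips.

R_n/Ω ≈ 230 kips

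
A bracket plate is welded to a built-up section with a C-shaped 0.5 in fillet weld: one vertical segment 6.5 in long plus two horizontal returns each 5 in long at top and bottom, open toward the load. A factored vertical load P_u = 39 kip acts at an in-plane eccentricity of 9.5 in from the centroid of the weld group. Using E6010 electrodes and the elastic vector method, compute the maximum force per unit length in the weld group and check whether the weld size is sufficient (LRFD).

E60XX → F_EXX = 60 ksi.
Total weld length L_w = 16.5 in. Treat welds as unit-width lines.
Centroid: x̄ = 2×5×2.5 / 16.5 = 1.515 in from the vertical weld.
Polar moment about centroid: J = I_x + I_y = [6.5³/12 + 2×5×3.25²] + [6.5×1.515² + 2(5³/12 + 5×0.9848²)] = 174 in³.
Direct shear f_v = P/L_w = 39 / 16.5 = 2.364 kip/in (vertical).
Torsion M = P·e = 39 × 9.5 = 370.5 kip·in.
Critical point at (x, y) = (3.485, 3.25) from centroid. f_tx = M·y/J = 6.922 kip/in; f_ty = M·x/J = 7.422 kip/in.
Resultant f_max = √[f_tx² + (f_v + f_ty)²] = √[6.922² + (2.364 + 7.422)²] = 11.99 kip/in.
Capacity per unit length: φr_n = 0.75 × 0.6 × 60 × (0.707 × 0.5) = 9.544 kip/in.
11.99 > 9.544 → NOT adequate.

f_max ≈ 12 kip/in; NOT adequate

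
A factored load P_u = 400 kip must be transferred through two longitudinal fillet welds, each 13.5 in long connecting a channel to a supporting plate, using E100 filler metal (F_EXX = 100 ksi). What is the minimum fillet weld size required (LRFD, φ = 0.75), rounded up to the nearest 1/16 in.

Total weld length L = 27 in.
Required throat t_e = P_u / (φ × 0.6 F_EXX × L) = 400 / (0.75 × 0.6 × 100 × 27) = 0.3292 in.
Required leg w = t_e / 0.707 = 0.4657 in → use 1/2 in.

w = 1/2 in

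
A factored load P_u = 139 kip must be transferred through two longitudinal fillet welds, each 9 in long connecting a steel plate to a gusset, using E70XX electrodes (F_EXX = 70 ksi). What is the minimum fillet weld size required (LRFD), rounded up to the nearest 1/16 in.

Total weld length L = 18 in.
Required throat t_e = P_u / (φ × 0.6 F_EXX × L) = 139 / (0.75 × 0.6 × 70 × 18) = 0.2451 in.
Required leg w = t_e / 0.707 = 0.3467 in → use 3/8 in.

w = 3/8 in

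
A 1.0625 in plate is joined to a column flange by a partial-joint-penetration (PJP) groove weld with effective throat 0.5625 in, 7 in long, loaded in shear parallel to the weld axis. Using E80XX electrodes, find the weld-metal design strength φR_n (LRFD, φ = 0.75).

E80XX → F_EXX = 80 ksi.
Effective throat (given) t_e = 0.5625 in.
A_we = 0.5625 × 7 = 3.938 in².
F_nw = 0.6 F_EXX = 48 ksi.
φR_n = 0.75 × 48 × 3.938 = 141.8 kips.

φR_n ≈ 142 kips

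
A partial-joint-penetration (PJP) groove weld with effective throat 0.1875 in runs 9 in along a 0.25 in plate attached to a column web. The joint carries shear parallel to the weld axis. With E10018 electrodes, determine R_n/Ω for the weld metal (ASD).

R_n/Ω ≈ 50.6 kips

E100XX → F_EXX = 100 ksi.
Effective throat (given) t_e = 0.1875 in.
A_we = 0.1875 × 9 = 1.688 in².
F_nw = 0.6 F_EXX = 60 ksi.
R_n/Ω = (60 × 1.688) / 2.0 = 50.62 kips.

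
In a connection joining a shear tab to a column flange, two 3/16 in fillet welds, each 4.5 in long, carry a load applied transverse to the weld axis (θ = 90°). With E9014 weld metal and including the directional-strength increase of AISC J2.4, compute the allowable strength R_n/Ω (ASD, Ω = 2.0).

R_n/Ω ≈ 48.3 kip

E90XX → F_EXX = 90 ksi.
t_e = 0.707 × 0.1875 = 0.1326 in; A_we = 0.1326 × 9 = 1.193 in².
Directional factor: 1.0 + 0.5 sin^1.5(90°) = 1.5.
F_nw = 0.6 × 90 × 1.5 = 81 ksi.
R_n/Ω = (81 × 1.193) / 2.0 = 48.32 kip.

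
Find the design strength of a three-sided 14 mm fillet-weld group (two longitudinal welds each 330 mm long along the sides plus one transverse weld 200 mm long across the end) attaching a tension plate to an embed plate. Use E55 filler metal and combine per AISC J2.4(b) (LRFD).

φR_n ≈ 2110 kN

E55XX → F_EXX = 550 MPa.
t_e = 0.707 × 14 = 9.898 mm.
R_nwl = 0.6 × 550 × 9.898 × 660 × 10⁻³ = 2156 kN (longitudinal, 2 welds).
R_nwt = 0.6 × 550 × 9.898 × 200 × 10⁻³ = 653.3 kN (transverse, base value).
(i) R_nwl + R_nwt = 2809 kN; (ii) 0.85 R_nwl + 1.5 R_nwt = 2812 kN.
R_n = max = 2812 kN [governs: (ii)]; φR_n = 2109 kN.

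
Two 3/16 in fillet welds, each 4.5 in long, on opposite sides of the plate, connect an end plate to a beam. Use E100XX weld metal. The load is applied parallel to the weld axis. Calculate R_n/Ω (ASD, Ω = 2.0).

R_n/Ω ≈ 35.8 kips

E100XX → F_EXX = 100 ksi.
Effective throat t_e = 0.707 × 0.1875 = 0.1326 in.
Total length L = 9 in; A_we = 0.1326 × 9 = 1.193 in².
F_nw = 0.6 F_EXX = 0.6 × 100 = 60 ksi.
R_n = 60 × 1.193 = 71.58 kips; R_n/Ω = 71.58/2.0 = 35.79 kips.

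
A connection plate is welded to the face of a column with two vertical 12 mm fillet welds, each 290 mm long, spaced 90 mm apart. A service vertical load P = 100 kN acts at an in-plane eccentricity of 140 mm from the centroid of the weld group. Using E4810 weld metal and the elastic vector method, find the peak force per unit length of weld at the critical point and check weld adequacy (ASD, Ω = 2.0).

f_max ≈ 486 N/mm; adequate

E48XX → F_EXX = 480 MPa.
Total weld length L_w = 580 mm. Treat welds as unit-width lines.
Polar moment about centroid: J = 2[d³/12 + d(b/2)²] = 2[290³/12 + 290×45²] = 5239000 mm³.
Direct shear f_v = P/L_w = 100×10³ / 580 = 172.4 N/mm (vertical).
Torsion M = P·e = 100×10³ × 140 = 14000000 N·mm.
Critical point at (x, y) = (45, 145) from centroid. f_tx = M·y/J = 387.5 N/mm; f_ty = M·x/J = 120.2 N/mm.
Resultant f_max = √[f_tx² + (f_v + f_ty)²] = √[387.5² + (172.4 + 120.2)²] = 485.6 N/mm.
Capacity per unit length: r_n/Ω = (1/2.0) × 0.6 × 480 × (0.707 × 12) = 1222 N/mm.
485.6 ≤ 1222 → adequate.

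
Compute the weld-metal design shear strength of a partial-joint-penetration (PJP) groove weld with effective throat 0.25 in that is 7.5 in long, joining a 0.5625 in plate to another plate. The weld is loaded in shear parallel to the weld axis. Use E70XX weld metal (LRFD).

φR_n ≈ 59.1 kips

E70XX → F_EXX = 70 ksi.
Effective throat (given) t_e = 0.25 in.
A_we = 0.25 × 7.5 = 1.875 in².
F_nw = 0.6 F_EXX = 42 ksi.
φR_n = 0.75 × 42 × 1.875 = 59.06 kips.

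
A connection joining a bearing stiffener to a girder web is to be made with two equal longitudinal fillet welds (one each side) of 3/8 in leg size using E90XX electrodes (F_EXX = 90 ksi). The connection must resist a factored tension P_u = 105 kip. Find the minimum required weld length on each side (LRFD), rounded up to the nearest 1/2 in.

Throat t_e = 0.707 × 0.375 = 0.2651 in.
φr_n = 0.75 × 0.6 × 90 × 0.2651 = 10.74 kip/in.
L_req = P_u / φr_n = 105 / 10.74 = 9.779 in total.
Per side: 9.779 / 2 = 4.889 in.
Round up → use L = 5 in on each side.

L = 5 in on each side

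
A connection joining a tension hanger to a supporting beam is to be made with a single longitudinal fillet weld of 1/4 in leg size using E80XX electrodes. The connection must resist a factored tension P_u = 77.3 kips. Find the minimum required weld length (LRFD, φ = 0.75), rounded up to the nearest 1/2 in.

E80XX → F_EXX = 80 ksi.
Throat t_e = 0.707 × 0.25 = 0.1767 in.
φr_n = 0.75 × 0.6 × 80 × 0.1767 = 6.363 kips/in.
L_req = P_u / φr_n = 77.3 / 6.363 = 12.15 in total.
Round up → use L = 12.5 in.

L = 12.5 in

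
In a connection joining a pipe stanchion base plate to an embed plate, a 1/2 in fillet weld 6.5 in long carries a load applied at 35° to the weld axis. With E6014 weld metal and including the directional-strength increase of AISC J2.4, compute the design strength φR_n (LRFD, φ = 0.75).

φR_n ≈ 75.5 kips

E60XX → F_EXX = 60 ksi.
t_e = 0.707 × 0.5 = 0.3535 in; A_we = 0.3535 × 6.5 = 2.298 in².
Directional factor: 1.0 + 0.5 sin^1.5(35°) = 1.217.
F_nw = 0.6 × 60 × 1.217 = 43.82 ksi.
φR_n = 0.75 × 43.82 × 2.298 = 75.51 kips.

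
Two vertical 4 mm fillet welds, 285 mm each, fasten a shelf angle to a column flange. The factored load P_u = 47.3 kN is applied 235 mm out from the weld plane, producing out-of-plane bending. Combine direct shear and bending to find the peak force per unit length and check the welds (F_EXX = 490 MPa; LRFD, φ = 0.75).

f_max ≈ 419 N/mm; adequate

L_w = 2 × 285 = 570 mm; section modulus (unit throat) S = 2 × L²/6 = 27080 mm².
Direct shear f_v = P/L_w = 47.3×10³/570 = 82.98 N/mm.
Moment M = P × e = 47.3×10³ × 235 = 11116000 N·mm; bending f_b = M/S = 410.5 N/mm.
f_max = √(f_v² + f_b²) = √(82.98² + 410.5²) = 418.8 N/mm.
φr_n = 0.75 × 0.6 × 490 × (0.707 × 4) = 623.6 N/mm → adequate.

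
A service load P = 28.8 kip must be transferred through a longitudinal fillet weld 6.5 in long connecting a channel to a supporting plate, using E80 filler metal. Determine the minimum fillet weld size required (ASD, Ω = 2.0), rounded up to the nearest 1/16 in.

w = 5/16 in

E80XX → F_EXX = 80 ksi.
Total weld length L = 6.5 in.
Required throat t_e = P × Ω / (0.6 F_EXX × L) = 28.8 × 2.0 / (0.6 × 80 × 6.5) = 0.1846 in.
Required leg w = t_e / 0.707 = 0.2611 in → use 5/16 in.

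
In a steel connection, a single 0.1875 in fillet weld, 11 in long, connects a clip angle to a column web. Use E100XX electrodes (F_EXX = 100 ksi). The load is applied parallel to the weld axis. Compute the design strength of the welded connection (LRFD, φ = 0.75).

φR_n ≈ 65.6 kips

Effective throat t_e = 0.707 × 0.1875 = 0.1326 in.
Total length L = 11 in; A_we = 0.1326 × 11 = 1.458 in².
F_nw = 0.6 F_EXX = 0.6 × 100 = 60 ksi.
φR_n = 0.75 × 60 × 1.458 = 65.62 kips.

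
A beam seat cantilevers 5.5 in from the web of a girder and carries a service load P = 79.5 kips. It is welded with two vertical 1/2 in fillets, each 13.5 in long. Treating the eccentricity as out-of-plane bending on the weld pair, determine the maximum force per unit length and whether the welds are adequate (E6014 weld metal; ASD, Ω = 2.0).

f_max ≈ 7.78 kip/in; NOT adequate

E60XX → F_EXX = 60 ksi.
L_w = 2 × 13.5 = 27 in; section modulus (unit throat) S = 2 × L²/6 = 60.75 in².
Direct shear f_v = P/L_w = 79.5/27 = 2.944 kip/in.
Moment M = P × e = 79.5 × 5.5 = 437.25 kip·in; bending f_b = M/S = 7.198 kip/in.
f_max = √(f_v² + f_b²) = √(2.944² + 7.198²) = 7.777 kip/in.
r_n/Ω = (1/2.0) × 0.6 × 60 × (0.707 × 0.5) = 6.363 kip/in → NOT adequate.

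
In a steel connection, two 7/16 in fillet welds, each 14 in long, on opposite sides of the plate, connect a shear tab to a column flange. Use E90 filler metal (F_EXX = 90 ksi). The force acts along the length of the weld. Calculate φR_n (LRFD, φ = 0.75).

Effective throat t_e = 0.707 × 0.4375 = 0.3093 in.
Total length L = 28 in; A_we = 0.3093 × 28 = 8.661 in².
F_nw = 0.6 F_EXX = 0.6 × 90 = 54 ksi.
φR_n = 0.75 × 54 × 8.661 = 350.8 kips.

φR_n ≈ 351 kips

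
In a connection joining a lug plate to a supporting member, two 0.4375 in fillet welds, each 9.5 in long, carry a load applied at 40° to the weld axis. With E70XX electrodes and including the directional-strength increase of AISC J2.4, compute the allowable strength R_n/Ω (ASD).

E70XX → F_EXX = 70 ksi.
t_e = 0.707 × 0.4375 = 0.3093 in; A_we = 0.3093 × 19 = 5.877 in².
Directional factor: 1.0 + 0.5 sin^1.5(40°) = 1.258.
F_nw = 0.6 × 70 × 1.258 = 52.82 ksi.
R_n/Ω = (52.82 × 5.877) / 2.0 = 155.2 kip.

R_n/Ω ≈ 155 kip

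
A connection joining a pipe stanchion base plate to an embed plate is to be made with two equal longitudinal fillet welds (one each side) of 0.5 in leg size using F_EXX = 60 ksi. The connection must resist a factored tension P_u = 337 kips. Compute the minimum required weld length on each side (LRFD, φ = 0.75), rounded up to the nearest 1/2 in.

L = 18 in on each side

Throat t_e = 0.707 × 0.5 = 0.3535 in.
φr_n = 0.75 × 0.6 × 60 × 0.3535 = 9.544 kips/in.
L_req = P_u / φr_n = 337 / 9.544 = 35.31 in total.
Per side: 35.31 / 2 = 17.65 in.
Round up → use L = 18 in on each side.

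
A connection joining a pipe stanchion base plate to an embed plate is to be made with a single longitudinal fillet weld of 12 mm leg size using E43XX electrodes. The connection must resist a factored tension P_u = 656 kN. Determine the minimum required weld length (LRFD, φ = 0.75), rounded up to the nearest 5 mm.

E43XX → F_EXX = 430 MPa.
Throat t_e = 0.707 × 12 = 8.484 mm.
φr_n = 0.75 × 0.6 × 430 × 8.484 × 10⁻³ = 1.642 kN/mm.
L_req = P_u / φr_n = 656 / 1.642 = 399.6 mm total.
Round up → use L = 400 mm.

L = 400 mm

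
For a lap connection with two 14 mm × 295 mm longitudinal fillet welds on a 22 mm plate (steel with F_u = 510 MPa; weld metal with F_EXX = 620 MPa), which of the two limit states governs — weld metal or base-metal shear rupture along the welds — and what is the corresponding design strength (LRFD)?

φR_n ≈ 1630 kN (weld metal governs)

t_e = 0.707 × 14 = 9.898 mm; L = 590 mm.
Weld metal: φR_n = 0.75 × 0.6 × 620 × 9.898 × 590 × 10⁻³ = 1629 kN.
Base metal (shear rupture): φR_n = 0.75 × 0.6 × 510 × 22 × 590 × 10⁻³ = 2979 kN.
Governing: weld metal.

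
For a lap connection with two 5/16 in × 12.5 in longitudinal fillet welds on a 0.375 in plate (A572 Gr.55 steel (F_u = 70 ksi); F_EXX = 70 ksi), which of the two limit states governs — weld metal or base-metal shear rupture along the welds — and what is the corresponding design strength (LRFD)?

φR_n ≈ 174 kips (weld metal governs)

t_e = 0.707 × 0.3125 = 0.2209 in; L = 25 in.
Weld metal: φR_n = 0.75 × 0.6 × 70 × 0.2209 × 25 = 174 kips.
Base metal (shear rupture): φR_n = 0.75 × 0.6 × 70 × 0.375 × 25 = 295.3 kips.
Governing: weld metal.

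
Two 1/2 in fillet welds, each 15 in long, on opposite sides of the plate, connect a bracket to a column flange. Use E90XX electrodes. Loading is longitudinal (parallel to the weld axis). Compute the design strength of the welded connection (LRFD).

φR_n ≈ 430 kip

E90XX → F_EXX = 90 ksi.
Effective throat t_e = 0.707 × 0.5 = 0.3535 in.
Total length L = 30 in; A_we = 0.3535 × 30 = 10.6 in².
F_nw = 0.6 F_EXX = 0.6 × 90 = 54 ksi.
φR_n = 0.75 × 54 × 10.6 = 429.5 kip.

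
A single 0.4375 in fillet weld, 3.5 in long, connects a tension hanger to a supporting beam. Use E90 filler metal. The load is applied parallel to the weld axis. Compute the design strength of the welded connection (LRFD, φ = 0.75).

φR_n ≈ 43.8 kip

E90XX → F_EXX = 90 ksi.
Effective throat t_e = 0.707 × 0.4375 = 0.3093 in.
Total length L = 3.5 in; A_we = 0.3093 × 3.5 = 1.083 in².
F_nw = 0.6 F_EXX = 0.6 × 90 = 54 ksi.
φR_n = 0.75 × 54 × 1.083 = 43.85 kip.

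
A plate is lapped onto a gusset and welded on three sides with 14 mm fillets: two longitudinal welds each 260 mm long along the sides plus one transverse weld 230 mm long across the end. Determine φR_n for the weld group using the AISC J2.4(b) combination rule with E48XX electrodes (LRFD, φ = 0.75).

E48XX → F_EXX = 480 MPa.
t_e = 0.707 × 14 = 9.898 mm.
R_nwl = 0.6 × 480 × 9.898 × 520 × 10⁻³ = 1482 kN (longitudinal, 2 welds).
R_nwt = 0.6 × 480 × 9.898 × 230 × 10⁻³ = 655.6 kN (transverse, base value).
(i) R_nwl + R_nwt = 2138 kN; (ii) 0.85 R_nwl + 1.5 R_nwt = 2243 kN.
R_n = max = 2243 kN [governs: (ii)]; φR_n = 1683 kN.

φR_n ≈ 1680 kN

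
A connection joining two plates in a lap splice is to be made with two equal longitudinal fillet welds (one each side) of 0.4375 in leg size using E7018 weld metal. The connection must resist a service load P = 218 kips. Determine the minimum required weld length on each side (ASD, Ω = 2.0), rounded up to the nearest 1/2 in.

L = 17 in on each side

E70XX → F_EXX = 70 ksi.
Throat t_e = 0.707 × 0.4375 = 0.3093 in.
r_n/Ω = (0.6 × 70 × 0.3093) / 2.0 = 6.496 kip/in.
L_req = P / (r_n/Ω) = 218 / 6.496 = 33.56 in total.
Per side: 33.56 / 2 = 16.78 in.
Round up → use L = 17 in on each side.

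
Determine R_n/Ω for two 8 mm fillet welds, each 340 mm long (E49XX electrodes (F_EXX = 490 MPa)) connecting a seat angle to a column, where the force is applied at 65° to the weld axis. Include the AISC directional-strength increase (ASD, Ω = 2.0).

R_n/Ω ≈ 809 kN

t_e = 0.707 × 8 = 5.656 mm; A_we = 5.656 × 680 = 3846 mm².
Directional factor: 1.0 + 0.5 sin^1.5(65°) = 1.431.
F_nw = 0.6 × 490 × 1.431 = 420.8 MPa.
R_n/Ω = (420.8 × 3846) / 2.0 × 10⁻³ = 809.3 kN.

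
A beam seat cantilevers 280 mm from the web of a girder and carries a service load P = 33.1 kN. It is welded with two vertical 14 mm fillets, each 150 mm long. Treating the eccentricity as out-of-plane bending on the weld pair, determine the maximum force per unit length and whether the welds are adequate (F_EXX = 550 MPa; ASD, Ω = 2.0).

f_max ≈ 1240 N/mm; adequate

L_w = 2 × 150 = 300 mm; section modulus (unit throat) S = 2 × L²/6 = 7500 mm².
Direct shear f_v = P/L_w = 33.1×10³/300 = 110.3 N/mm.
Moment M = P × e = 33.1×10³ × 280 = 9268000 N·mm; bending f_b = M/S = 1236 N/mm.
f_max = √(f_v² + f_b²) = √(110.3² + 1236²) = 1241 N/mm.
r_n/Ω = (1/2.0) × 0.6 × 550 × (0.707 × 14) = 1633 N/mm → adequate.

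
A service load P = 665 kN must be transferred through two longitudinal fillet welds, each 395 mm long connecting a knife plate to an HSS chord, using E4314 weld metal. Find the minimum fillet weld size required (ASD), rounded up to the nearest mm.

w = 10 mm

E43XX → F_EXX = 430 MPa.
Total weld length L = 790 mm.
Required throat t_e = P × Ω / (0.6 F_EXX × L) = 665 × 2.0 / (0.6 × 430 × 790 × 10⁻³) = 6.525 mm.
Required leg w = t_e / 0.707 = 9.23 mm → use 10 mm.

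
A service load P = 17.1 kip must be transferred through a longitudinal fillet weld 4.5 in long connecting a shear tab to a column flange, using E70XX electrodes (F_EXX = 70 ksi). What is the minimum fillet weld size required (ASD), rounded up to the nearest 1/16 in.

w = 5/16 in

Total weld length L = 4.5 in.
Required throat t_e = P × Ω / (0.6 F_EXX × L) = 17.1 × 2.0 / (0.6 × 70 × 4.5) = 0.181 in.
Required leg w = t_e / 0.707 = 0.2559 in → use 5/16 in.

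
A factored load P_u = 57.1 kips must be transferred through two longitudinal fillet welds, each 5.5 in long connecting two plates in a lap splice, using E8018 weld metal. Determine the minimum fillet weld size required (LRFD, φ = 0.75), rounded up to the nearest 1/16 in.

E80XX → F_EXX = 80 ksi.
Total weld length L = 11 in.
Required throat t_e = P_u / (φ × 0.6 F_EXX × L) = 57.1 / (0.75 × 0.6 × 80 × 11) = 0.1442 in.
Required leg w = t_e / 0.707 = 0.2039 in → use 1/4 in.

w = 1/4 in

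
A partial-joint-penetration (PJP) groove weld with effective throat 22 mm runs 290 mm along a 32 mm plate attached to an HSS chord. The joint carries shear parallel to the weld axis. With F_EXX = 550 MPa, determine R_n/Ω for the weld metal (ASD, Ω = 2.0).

R_n/Ω ≈ 1050 kN

Effective throat (given) t_e = 22 mm.
A_we = 22 × 290 = 6380 mm².
F_nw = 0.6 F_EXX = 330 MPa.
R_n/Ω = (330 × 6380) / 2.0 × 10⁻³ = 1053 kN.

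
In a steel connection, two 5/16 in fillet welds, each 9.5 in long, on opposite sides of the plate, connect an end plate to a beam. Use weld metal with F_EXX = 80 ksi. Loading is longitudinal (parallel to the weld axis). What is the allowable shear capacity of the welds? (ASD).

Effective throat t_e = 0.707 × 0.3125 = 0.2209 in.
Total length L = 19 in; A_we = 0.2209 × 19 = 4.198 in².
F_nw = 0.6 F_EXX = 0.6 × 80 = 48 ksi.
R_n = 48 × 4.198 = 201.5 kip; R_n/Ω = 201.5/2.0 = 100.7 kip.

R_n/Ω ≈ 101 kip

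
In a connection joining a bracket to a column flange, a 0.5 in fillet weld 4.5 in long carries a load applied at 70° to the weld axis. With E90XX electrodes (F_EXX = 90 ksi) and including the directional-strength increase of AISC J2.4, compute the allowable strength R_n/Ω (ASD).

t_e = 0.707 × 0.5 = 0.3535 in; A_we = 0.3535 × 4.5 = 1.591 in².
Directional factor: 1.0 + 0.5 sin^1.5(70°) = 1.455.
F_nw = 0.6 × 90 × 1.455 = 78.59 ksi.
R_n/Ω = (78.59 × 1.591) / 2.0 = 62.51 kip.

R_n/Ω ≈ 62.5 kip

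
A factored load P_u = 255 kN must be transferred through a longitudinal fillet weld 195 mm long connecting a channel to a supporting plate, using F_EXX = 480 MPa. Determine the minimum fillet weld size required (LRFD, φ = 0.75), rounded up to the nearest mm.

Total weld length L = 195 mm.
Required throat t_e = P_u / (φ × 0.6 F_EXX × L) = 255 / (0.75 × 0.6 × 480 × 195 × 10⁻³) = 6.054 mm.
Required leg w = t_e / 0.707 = 8.563 mm → use 9 mm.

w = 9 mm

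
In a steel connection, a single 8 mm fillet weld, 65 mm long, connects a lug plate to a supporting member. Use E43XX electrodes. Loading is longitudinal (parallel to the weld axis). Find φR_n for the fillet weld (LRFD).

φR_n ≈ 71.1 kN

E43XX → F_EXX = 430 MPa.
Effective throat t_e = 0.707 × 8 = 5.656 mm.
Total length L = 65 mm; A_we = 5.656 × 65 = 367.6 mm².
F_nw = 0.6 F_EXX = 0.6 × 430 = 258 MPa.
φR_n = 0.75 × 258 × 367.6 × 10⁻³ = 71.14 kN.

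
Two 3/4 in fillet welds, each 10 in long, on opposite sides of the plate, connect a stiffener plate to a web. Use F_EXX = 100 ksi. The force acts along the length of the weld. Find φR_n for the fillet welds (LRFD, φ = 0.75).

φR_n ≈ 477 kip

Effective throat t_e = 0.707 × 0.75 = 0.5302 in.
Total length L = 20 in; A_we = 0.5302 × 20 = 10.61 in².
F_nw = 0.6 F_EXX = 0.6 × 100 = 60 ksi.
φR_n = 0.75 × 60 × 10.61 = 477.2 kip.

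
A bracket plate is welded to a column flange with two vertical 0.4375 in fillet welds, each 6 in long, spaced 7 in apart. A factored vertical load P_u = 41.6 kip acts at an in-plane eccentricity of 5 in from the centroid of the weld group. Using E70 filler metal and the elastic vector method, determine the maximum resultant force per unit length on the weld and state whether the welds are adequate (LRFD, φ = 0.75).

E70XX → F_EXX = 70 ksi.
Total weld length L_w = 12 in. Treat welds as unit-width lines.
Polar moment about centroid: J = 2[d³/12 + d(b/2)²] = 2[6³/12 + 6×3.5²] = 183 in³.
Direct shear f_v = P/L_w = 41.6 / 12 = 3.467 kip/in (vertical).
Torsion M = P·e = 41.6 × 5 = 208 kip·in.
Critical point at (x, y) = (3.5, 3) from centroid. f_tx = M·y/J = 3.41 kip/in; f_ty = M·x/J = 3.978 kip/in.
Resultant f_max = √[f_tx² + (f_v + f_ty)²] = √[3.41² + (3.467 + 3.978)²] = 8.189 kip/in.
Capacity per unit length: φr_n = 0.75 × 0.6 × 70 × (0.707 × 0.4375) = 9.743 kip/in.
8.189 ≤ 9.743 → adequate.

f_max ≈ 8.19 kip/in; adequate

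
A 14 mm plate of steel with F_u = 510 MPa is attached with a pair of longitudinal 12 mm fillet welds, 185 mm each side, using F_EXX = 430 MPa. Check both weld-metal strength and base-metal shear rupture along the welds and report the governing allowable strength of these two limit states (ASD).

t_e = 0.707 × 12 = 8.484 mm; L = 370 mm.
Weld metal: R_n/Ω = (1/2.0) × 0.6 × 430 × 8.484 × 370 × 10⁻³ = 404.9 kN.
Base metal (shear rupture): R_n/Ω = (1/2.0) × 0.6 × 510 × 14 × 370 × 10⁻³ = 792.5 kN.
Governing: weld metal.

R_n/Ω ≈ 405 kN (weld metal governs)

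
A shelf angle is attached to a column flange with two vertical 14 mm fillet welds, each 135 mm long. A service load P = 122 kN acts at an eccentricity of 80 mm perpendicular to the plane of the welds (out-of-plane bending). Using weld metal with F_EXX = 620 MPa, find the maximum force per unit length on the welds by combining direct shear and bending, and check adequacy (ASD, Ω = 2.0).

f_max ≈ 1670 N/mm; adequate

L_w = 2 × 135 = 270 mm; section modulus (unit throat) S = 2 × L²/6 = 6075 mm².
Direct shear f_v = P/L_w = 122×10³/270 = 451.9 N/mm.
Moment M = P × e = 122×10³ × 80 = 9760000 N·mm; bending f_b = M/S = 1607 N/mm.
f_max = √(f_v² + f_b²) = √(451.9² + 1607²) = 1669 N/mm.
r_n/Ω = (1/2.0) × 0.6 × 620 × (0.707 × 14) = 1841 N/mm → adequate.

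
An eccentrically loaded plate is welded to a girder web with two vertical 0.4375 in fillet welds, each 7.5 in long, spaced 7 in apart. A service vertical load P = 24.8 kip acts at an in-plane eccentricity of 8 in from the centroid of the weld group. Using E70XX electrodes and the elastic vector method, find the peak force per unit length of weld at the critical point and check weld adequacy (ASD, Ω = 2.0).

E70XX → F_EXX = 70 ksi.
Total weld length L_w = 15 in. Treat welds as unit-width lines.
Polar moment about centroid: J = 2[d³/12 + d(b/2)²] = 2[7.5³/12 + 7.5×3.5²] = 254.1 in³.
Direct shear f_v = P/L_w = 24.8 / 15 = 1.653 kip/in (vertical).
Torsion M = P·e = 24.8 × 8 = 198.4 kip·in.
Critical point at (x, y) = (3.5, 3.75) from centroid. f_tx = M·y/J = 2.928 kip/in; f_ty = M·x/J = 2.733 kip/in.
Resultant f_max = √[f_tx² + (f_v + f_ty)²] = √[2.928² + (1.653 + 2.733)²] = 5.274 kip/in.
Capacity per unit length: r_n/Ω = (1/2.0) × 0.6 × 70 × (0.707 × 0.4375) = 6.496 kip/in.
5.274 ≤ 6.496 → adequate.

f_max ≈ 5.27 kip/in; adequate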